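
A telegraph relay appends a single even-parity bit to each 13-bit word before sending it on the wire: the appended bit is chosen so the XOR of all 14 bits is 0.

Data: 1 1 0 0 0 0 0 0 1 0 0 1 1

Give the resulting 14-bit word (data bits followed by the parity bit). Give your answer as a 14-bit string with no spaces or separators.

XOR of the 13 data bits: 1⊕1⊕0⊕0⊕0⊕0⊕0⊕0⊕1⊕0⊕0⊕1⊕1 = 1
Parity bit = 1 (so all 14 bits XOR to 0).

11000000100111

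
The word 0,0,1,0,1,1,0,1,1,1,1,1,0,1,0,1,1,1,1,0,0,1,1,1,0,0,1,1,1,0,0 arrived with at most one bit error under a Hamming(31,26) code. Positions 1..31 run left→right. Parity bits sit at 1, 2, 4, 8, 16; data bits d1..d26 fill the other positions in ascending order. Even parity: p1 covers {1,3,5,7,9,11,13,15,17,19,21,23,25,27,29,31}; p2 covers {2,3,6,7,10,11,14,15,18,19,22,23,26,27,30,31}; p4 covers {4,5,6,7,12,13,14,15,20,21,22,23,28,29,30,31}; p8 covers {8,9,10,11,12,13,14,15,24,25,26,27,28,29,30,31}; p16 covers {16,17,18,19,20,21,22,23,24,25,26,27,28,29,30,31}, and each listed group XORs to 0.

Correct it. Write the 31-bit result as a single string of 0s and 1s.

s1 (pos 1,3,5,7,9,11,13,15,17,19,21,23,25,27,29,31): 0⊕1⊕1⊕0⊕1⊕1⊕0⊕0⊕1⊕1⊕0⊕1⊕0⊕1⊕1⊕0 = 1
s2 (pos 2,3,6,7,10,11,14,15,18,19,22,23,26,27,30,31): 0⊕1⊕1⊕0⊕1⊕1⊕1⊕0⊕1⊕1⊕1⊕1⊕0⊕1⊕0⊕0 = 0
s4 (pos 4,5,6,7,12,13,14,15,20,21,22,23,28,29,30,31): 0⊕1⊕1⊕0⊕1⊕0⊕1⊕0⊕0⊕0⊕1⊕1⊕1⊕1⊕0⊕0 = 0
s8 (pos 8,9,10,11,12,13,14,15,24,25,26,27,28,29,30,31): 1⊕1⊕1⊕1⊕1⊕0⊕1⊕0⊕1⊕0⊕0⊕1⊕1⊕1⊕0⊕0 = 0
s16 (pos 16,17,18,19,20,21,22,23,24,25,26,27,28,29,30,31): 1⊕1⊕1⊕1⊕0⊕0⊕1⊕1⊕1⊕0⊕0⊕1⊕1⊕1⊕0⊕0 = 0
Syndrome s16…s1 = 00001 → error at position 1.
Flip position 1: 0010110111110101111001110011100 → 1010110111110101111001110011100

1010110111110101111001110011100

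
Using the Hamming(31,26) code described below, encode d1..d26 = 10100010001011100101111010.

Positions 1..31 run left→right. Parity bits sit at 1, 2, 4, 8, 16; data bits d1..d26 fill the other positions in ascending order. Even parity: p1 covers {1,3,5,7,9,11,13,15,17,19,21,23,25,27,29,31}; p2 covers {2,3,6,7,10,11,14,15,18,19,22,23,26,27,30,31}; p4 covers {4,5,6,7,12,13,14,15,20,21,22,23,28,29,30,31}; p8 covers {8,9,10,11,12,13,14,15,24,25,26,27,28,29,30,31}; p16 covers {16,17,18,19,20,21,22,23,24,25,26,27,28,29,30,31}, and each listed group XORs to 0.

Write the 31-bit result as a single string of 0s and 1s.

1010010100100011011100101111010

Place data at non-parity positions: p1 p2 1 p4 0 1 0 p8 0 0 1 0 0 0 1 p16 0 1 1 1 0 0 1 0 1 1 1 1 0 1 0
p1 (pos 1,3,5,7,9,11,13,15,17,19,21,23,25,27,29,31): XOR of data positions = 1⊕0⊕0⊕0⊕1⊕0⊕1⊕0⊕1⊕0⊕1⊕1⊕1⊕0⊕0 = 1
p2 (pos 2,3,6,7,10,11,14,15,18,19,22,23,26,27,30,31): XOR of data positions = 1⊕1⊕0⊕0⊕1⊕0⊕1⊕1⊕1⊕0⊕1⊕1⊕1⊕1⊕0 = 0
p4 (pos 4,5,6,7,12,13,14,15,20,21,22,23,28,29,30,31): XOR of data positions = 0⊕1⊕0⊕0⊕0⊕0⊕1⊕1⊕0⊕0⊕1⊕1⊕0⊕1⊕0 = 0
p8 (pos 8,9,10,11,12,13,14,15,24,25,26,27,28,29,30,31): XOR of data positions = 0⊕0⊕1⊕0⊕0⊕0⊕1⊕0⊕1⊕1⊕1⊕1⊕0⊕1⊕0 = 1
p16 (pos 16,17,18,19,20,21,22,23,24,25,26,27,28,29,30,31): XOR of data positions = 0⊕1⊕1⊕1⊕0⊕0⊕1⊕0⊕1⊕1⊕1⊕1⊕0⊕1⊕0 = 1
Codeword: 1010010100100011011100101111010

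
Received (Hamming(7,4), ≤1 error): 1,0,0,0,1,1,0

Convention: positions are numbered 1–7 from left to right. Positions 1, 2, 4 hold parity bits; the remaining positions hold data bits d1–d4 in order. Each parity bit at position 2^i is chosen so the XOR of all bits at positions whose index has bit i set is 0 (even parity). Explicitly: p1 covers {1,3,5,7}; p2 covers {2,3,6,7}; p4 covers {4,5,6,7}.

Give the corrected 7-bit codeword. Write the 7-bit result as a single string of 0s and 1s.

1100110

s1 (pos 1,3,5,7): 1⊕0⊕1⊕0 = 0
s2 (pos 2,3,6,7): 0⊕0⊕1⊕0 = 1
s4 (pos 4,5,6,7): 0⊕1⊕1⊕0 = 0
Syndrome s4…s1 = 010 → error at position 2.
Flip position 2: 1000110 → 1100110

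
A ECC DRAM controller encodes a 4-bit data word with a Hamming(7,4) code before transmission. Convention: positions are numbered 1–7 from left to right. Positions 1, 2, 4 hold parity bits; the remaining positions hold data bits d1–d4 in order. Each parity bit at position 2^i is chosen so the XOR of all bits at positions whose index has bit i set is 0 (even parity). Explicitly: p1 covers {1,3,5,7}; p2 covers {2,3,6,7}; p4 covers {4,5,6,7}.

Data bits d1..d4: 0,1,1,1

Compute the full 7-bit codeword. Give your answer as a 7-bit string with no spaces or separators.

Place data at non-parity positions: p1 p2 0 p4 1 1 1
p1 (pos 1,3,5,7): XOR of data positions = 0⊕1⊕1 = 0
p2 (pos 2,3,6,7): XOR of data positions = 0⊕1⊕1 = 0
p4 (pos 4,5,6,7): XOR of data positions = 1⊕1⊕1 = 1
Codeword: 0001111

0001111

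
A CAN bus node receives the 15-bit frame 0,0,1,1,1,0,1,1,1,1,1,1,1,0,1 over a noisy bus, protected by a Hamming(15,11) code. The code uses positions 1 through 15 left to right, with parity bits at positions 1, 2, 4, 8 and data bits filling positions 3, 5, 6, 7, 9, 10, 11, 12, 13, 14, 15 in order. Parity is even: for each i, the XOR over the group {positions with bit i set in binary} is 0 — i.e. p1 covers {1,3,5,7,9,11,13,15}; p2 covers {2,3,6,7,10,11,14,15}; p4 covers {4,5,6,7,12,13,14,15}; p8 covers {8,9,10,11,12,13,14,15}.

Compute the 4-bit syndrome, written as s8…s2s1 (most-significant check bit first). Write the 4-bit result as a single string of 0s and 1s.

s1 (pos 1,3,5,7,9,11,13,15): 0⊕1⊕1⊕1⊕1⊕1⊕1⊕1 = 1
s2 (pos 2,3,6,7,10,11,14,15): 0⊕1⊕0⊕1⊕1⊕1⊕0⊕1 = 1
s4 (pos 4,5,6,7,12,13,14,15): 1⊕1⊕0⊕1⊕1⊕1⊕0⊕1 = 0
s8 (pos 8,9,10,11,12,13,14,15): 1⊕1⊕1⊕1⊕1⊕1⊕0⊕1 = 1
Syndrome s8…s1 = 1011 → error at position 11.

1011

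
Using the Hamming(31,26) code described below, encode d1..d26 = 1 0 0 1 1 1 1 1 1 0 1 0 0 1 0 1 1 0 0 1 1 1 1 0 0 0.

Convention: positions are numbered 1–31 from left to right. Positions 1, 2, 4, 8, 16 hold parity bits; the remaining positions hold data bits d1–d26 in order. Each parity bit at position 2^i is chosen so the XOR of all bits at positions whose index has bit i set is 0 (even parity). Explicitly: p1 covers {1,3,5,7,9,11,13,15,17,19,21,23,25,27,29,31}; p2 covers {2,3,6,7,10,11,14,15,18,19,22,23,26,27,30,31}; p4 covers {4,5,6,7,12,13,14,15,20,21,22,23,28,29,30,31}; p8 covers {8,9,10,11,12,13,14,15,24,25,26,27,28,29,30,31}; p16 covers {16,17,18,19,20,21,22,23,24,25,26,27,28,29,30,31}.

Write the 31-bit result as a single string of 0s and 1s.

0111001011111011001011001111000

Place data at non-parity positions: p1 p2 1 p4 0 0 1 p8 1 1 1 1 1 0 1 p16 0 0 1 0 1 1 0 0 1 1 1 1 0 0 0
p1 (pos 1,3,5,7,9,11,13,15,17,19,21,23,25,27,29,31): XOR of data positions = 1⊕0⊕1⊕1⊕1⊕1⊕1⊕0⊕1⊕1⊕0⊕1⊕1⊕0⊕0 = 0
p2 (pos 2,3,6,7,10,11,14,15,18,19,22,23,26,27,30,31): XOR of data positions = 1⊕0⊕1⊕1⊕1⊕0⊕1⊕0⊕1⊕1⊕0⊕1⊕1⊕0⊕0 = 1
p4 (pos 4,5,6,7,12,13,14,15,20,21,22,23,28,29,30,31): XOR of data positions = 0⊕0⊕1⊕1⊕1⊕0⊕1⊕0⊕1⊕1⊕0⊕1⊕0⊕0⊕0 = 1
p8 (pos 8,9,10,11,12,13,14,15,24,25,26,27,28,29,30,31): XOR of data positions = 1⊕1⊕1⊕1⊕1⊕0⊕1⊕0⊕1⊕1⊕1⊕1⊕0⊕0⊕0 = 0
p16 (pos 16,17,18,19,20,21,22,23,24,25,26,27,28,29,30,31): XOR of data positions = 0⊕0⊕1⊕0⊕1⊕1⊕0⊕0⊕1⊕1⊕1⊕1⊕0⊕0⊕0 = 1
Codeword: 0111001011111011001011001111000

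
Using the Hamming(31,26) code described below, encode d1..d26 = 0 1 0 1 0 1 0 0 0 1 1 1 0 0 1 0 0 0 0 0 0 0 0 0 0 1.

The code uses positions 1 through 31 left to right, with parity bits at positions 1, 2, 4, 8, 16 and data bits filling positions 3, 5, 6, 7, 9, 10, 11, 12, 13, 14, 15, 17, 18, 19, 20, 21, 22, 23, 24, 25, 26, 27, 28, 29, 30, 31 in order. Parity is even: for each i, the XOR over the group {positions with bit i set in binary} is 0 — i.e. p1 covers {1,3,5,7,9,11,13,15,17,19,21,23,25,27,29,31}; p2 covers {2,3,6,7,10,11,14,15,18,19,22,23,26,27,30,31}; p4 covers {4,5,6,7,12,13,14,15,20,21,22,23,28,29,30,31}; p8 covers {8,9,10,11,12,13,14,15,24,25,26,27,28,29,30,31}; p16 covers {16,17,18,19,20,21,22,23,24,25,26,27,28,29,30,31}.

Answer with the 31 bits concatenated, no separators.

1100101001000111100100000000001

Place data at non-parity positions: p1 p2 0 p4 1 0 1 p8 0 1 0 0 0 1 1 p16 1 0 0 1 0 0 0 0 0 0 0 0 0 0 1
p1 (pos 1,3,5,7,9,11,13,15,17,19,21,23,25,27,29,31): XOR of data positions = 0⊕1⊕1⊕0⊕0⊕0⊕1⊕1⊕0⊕0⊕0⊕0⊕0⊕0⊕1 = 1
p2 (pos 2,3,6,7,10,11,14,15,18,19,22,23,26,27,30,31): XOR of data positions = 0⊕0⊕1⊕1⊕0⊕1⊕1⊕0⊕0⊕0⊕0⊕0⊕0⊕0⊕1 = 1
p4 (pos 4,5,6,7,12,13,14,15,20,21,22,23,28,29,30,31): XOR of data positions = 1⊕0⊕1⊕0⊕0⊕1⊕1⊕1⊕0⊕0⊕0⊕0⊕0⊕0⊕1 = 0
p8 (pos 8,9,10,11,12,13,14,15,24,25,26,27,28,29,30,31): XOR of data positions = 0⊕1⊕0⊕0⊕0⊕1⊕1⊕0⊕0⊕0⊕0⊕0⊕0⊕0⊕1 = 0
p16 (pos 16,17,18,19,20,21,22,23,24,25,26,27,28,29,30,31): XOR of data positions = 1⊕0⊕0⊕1⊕0⊕0⊕0⊕0⊕0⊕0⊕0⊕0⊕0⊕0⊕1 = 1
Codeword: 1100101001000111100100000000001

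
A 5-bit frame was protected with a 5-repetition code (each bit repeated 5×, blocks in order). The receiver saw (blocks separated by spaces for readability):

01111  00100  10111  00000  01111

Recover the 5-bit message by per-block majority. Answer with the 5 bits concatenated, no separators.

10101

Block 1 (01111): 4 ones → 1
Block 2 (00100): 1 one → 0
Block 3 (10111): 4 ones → 1
Block 4 (00000): 0 ones → 0
Block 5 (01111): 4 ones → 1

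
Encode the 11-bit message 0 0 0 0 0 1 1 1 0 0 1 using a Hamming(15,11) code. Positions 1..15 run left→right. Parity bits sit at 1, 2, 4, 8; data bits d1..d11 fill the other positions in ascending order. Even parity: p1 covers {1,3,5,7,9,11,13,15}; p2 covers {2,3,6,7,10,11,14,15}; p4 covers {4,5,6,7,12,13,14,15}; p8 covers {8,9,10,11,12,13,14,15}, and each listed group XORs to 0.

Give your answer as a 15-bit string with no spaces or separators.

010000000111001

Place data at non-parity positions: p1 p2 0 p4 0 0 0 p8 0 1 1 1 0 0 1
p1 (pos 1,3,5,7,9,11,13,15): XOR of data positions = 0⊕0⊕0⊕0⊕1⊕0⊕1 = 0
p2 (pos 2,3,6,7,10,11,14,15): XOR of data positions = 0⊕0⊕0⊕1⊕1⊕0⊕1 = 1
p4 (pos 4,5,6,7,12,13,14,15): XOR of data positions = 0⊕0⊕0⊕1⊕0⊕0⊕1 = 0
p8 (pos 8,9,10,11,12,13,14,15): XOR of data positions = 0⊕1⊕1⊕1⊕0⊕0⊕1 = 0
Codeword: 010000000111001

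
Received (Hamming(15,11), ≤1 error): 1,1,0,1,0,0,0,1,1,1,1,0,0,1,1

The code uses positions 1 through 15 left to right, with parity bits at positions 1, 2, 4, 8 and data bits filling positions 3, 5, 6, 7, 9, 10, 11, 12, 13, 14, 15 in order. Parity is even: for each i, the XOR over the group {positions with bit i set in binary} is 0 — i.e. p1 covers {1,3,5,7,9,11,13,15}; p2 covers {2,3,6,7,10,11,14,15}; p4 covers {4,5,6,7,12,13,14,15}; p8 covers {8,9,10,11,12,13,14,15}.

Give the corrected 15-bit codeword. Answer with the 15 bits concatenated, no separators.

110101011110011

s1 (pos 1,3,5,7,9,11,13,15): 1⊕0⊕0⊕0⊕1⊕1⊕0⊕1 = 0
s2 (pos 2,3,6,7,10,11,14,15): 1⊕0⊕0⊕0⊕1⊕1⊕1⊕1 = 1
s4 (pos 4,5,6,7,12,13,14,15): 1⊕0⊕0⊕0⊕0⊕0⊕1⊕1 = 1
s8 (pos 8,9,10,11,12,13,14,15): 1⊕1⊕1⊕1⊕0⊕0⊕1⊕1 = 0
Syndrome s8…s1 = 0110 → error at position 6.
Flip position 6: 110100011110011 → 110101011110011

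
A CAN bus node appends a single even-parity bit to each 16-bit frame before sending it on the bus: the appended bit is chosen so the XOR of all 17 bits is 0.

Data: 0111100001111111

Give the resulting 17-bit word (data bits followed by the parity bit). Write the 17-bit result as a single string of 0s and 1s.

01111000011111111

XOR of the 16 data bits: 0⊕1⊕1⊕1⊕1⊕0⊕0⊕0⊕0⊕1⊕1⊕1⊕1⊕1⊕1⊕1 = 1
Parity bit = 1 (so all 17 bits XOR to 0).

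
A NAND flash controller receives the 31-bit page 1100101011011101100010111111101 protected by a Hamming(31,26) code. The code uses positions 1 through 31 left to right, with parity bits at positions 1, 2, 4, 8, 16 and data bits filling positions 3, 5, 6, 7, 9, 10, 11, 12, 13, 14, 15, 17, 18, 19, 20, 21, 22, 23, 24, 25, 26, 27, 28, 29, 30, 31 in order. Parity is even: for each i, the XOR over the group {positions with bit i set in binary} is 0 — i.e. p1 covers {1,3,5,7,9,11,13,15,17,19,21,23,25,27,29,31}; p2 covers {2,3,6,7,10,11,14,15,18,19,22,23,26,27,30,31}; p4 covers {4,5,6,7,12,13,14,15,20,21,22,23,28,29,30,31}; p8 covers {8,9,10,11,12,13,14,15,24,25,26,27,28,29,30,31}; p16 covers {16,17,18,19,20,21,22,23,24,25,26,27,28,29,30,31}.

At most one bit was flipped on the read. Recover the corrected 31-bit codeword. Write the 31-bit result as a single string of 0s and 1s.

1100101011011100100010111111101

s1 (pos 1,3,5,7,9,11,13,15,17,19,21,23,25,27,29,31): 1⊕0⊕1⊕1⊕1⊕0⊕1⊕0⊕1⊕0⊕1⊕1⊕1⊕1⊕1⊕1 = 0
s2 (pos 2,3,6,7,10,11,14,15,18,19,22,23,26,27,30,31): 1⊕0⊕0⊕1⊕1⊕0⊕1⊕0⊕0⊕0⊕0⊕1⊕1⊕1⊕0⊕1 = 0
s4 (pos 4,5,6,7,12,13,14,15,20,21,22,23,28,29,30,31): 0⊕1⊕0⊕1⊕1⊕1⊕1⊕0⊕0⊕1⊕0⊕1⊕1⊕1⊕0⊕1 = 0
s8 (pos 8,9,10,11,12,13,14,15,24,25,26,27,28,29,30,31): 0⊕1⊕1⊕0⊕1⊕1⊕1⊕0⊕1⊕1⊕1⊕1⊕1⊕1⊕0⊕1 = 0
s16 (pos 16,17,18,19,20,21,22,23,24,25,26,27,28,29,30,31): 1⊕1⊕0⊕0⊕0⊕1⊕0⊕1⊕1⊕1⊕1⊕1⊕1⊕1⊕0⊕1 = 1
Syndrome s16…s1 = 10000 → error at position 16.
Flip position 16: 1100101011011101100010111111101 → 1100101011011100100010111111101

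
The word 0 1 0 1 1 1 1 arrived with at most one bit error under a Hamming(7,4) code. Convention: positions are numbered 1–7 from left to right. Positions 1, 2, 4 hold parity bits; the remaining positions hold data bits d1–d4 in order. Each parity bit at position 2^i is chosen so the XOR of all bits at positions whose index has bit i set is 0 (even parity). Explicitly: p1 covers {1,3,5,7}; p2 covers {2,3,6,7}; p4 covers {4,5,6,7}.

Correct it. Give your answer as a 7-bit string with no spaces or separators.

s1 (pos 1,3,5,7): 0⊕0⊕1⊕1 = 0
s2 (pos 2,3,6,7): 1⊕0⊕1⊕1 = 1
s4 (pos 4,5,6,7): 1⊕1⊕1⊕1 = 0
Syndrome s4…s1 = 010 → error at position 2.
Flip position 2: 0101111 → 0001111

0001111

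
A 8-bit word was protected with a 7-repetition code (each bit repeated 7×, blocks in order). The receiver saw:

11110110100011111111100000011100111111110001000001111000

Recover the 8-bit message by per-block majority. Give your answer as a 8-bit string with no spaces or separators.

Block 1 (1111011): 6 ones → 1
Block 2 (0100011): 3 ones → 0
Block 3 (1111111): 7 ones → 1
Block 4 (0000001): 1 one → 0
Block 5 (1100111): 5 ones → 1
Block 6 (1111100): 5 ones → 1
Block 7 (0100000): 1 one → 0
Block 8 (1111000): 4 ones → 1

10101101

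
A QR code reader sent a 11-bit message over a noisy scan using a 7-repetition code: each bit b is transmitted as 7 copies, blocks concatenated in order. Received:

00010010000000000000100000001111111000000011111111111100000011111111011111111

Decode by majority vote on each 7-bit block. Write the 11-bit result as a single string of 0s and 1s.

Block 1 (0001001): 2 ones → 0
Block 2 (0000000): 0 ones → 0
Block 3 (0000001): 1 one → 0
Block 4 (0000000): 0 ones → 0
Block 5 (1111111): 7 ones → 1
Block 6 (0000000): 0 ones → 0
Block 7 (1111111): 7 ones → 1
Block 8 (1111100): 5 ones → 1
Block 9 (0000111): 3 ones → 0
Block 10 (1111101): 6 ones → 1
Block 11 (1111111): 7 ones → 1

00001011011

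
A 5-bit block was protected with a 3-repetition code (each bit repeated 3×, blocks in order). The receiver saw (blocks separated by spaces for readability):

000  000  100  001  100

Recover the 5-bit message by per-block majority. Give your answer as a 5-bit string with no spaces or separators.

00000

Block 1 (000): 0 ones → 0
Block 2 (000): 0 ones → 0
Block 3 (100): 1 one → 0
Block 4 (001): 1 one → 0
Block 5 (100): 1 one → 0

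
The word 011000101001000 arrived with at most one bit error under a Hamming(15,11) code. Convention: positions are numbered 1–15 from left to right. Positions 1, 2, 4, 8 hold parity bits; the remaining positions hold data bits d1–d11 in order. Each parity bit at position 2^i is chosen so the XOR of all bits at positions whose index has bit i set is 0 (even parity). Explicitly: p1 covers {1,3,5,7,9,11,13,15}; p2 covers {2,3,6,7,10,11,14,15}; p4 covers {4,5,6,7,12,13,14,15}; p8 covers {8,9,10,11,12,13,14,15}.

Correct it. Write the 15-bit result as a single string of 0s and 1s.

s1 (pos 1,3,5,7,9,11,13,15): 0⊕1⊕0⊕1⊕1⊕0⊕0⊕0 = 1
s2 (pos 2,3,6,7,10,11,14,15): 1⊕1⊕0⊕1⊕0⊕0⊕0⊕0 = 1
s4 (pos 4,5,6,7,12,13,14,15): 0⊕0⊕0⊕1⊕1⊕0⊕0⊕0 = 0
s8 (pos 8,9,10,11,12,13,14,15): 0⊕1⊕0⊕0⊕1⊕0⊕0⊕0 = 0
Syndrome s8…s1 = 0011 → error at position 3.
Flip position 3: 011000101001000 → 010000101001000

010000101001000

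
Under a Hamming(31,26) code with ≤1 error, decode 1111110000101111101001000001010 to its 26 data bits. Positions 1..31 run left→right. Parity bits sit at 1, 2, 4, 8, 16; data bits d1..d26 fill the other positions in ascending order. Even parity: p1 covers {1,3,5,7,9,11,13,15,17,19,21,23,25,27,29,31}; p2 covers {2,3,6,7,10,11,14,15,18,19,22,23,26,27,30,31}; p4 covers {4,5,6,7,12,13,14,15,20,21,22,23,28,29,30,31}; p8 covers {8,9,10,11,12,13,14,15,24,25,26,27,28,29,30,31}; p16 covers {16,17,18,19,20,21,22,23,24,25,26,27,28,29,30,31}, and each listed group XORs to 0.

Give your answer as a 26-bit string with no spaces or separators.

11000010111101001000001010

s1 (pos 1,3,5,7,9,11,13,15,17,19,21,23,25,27,29,31): 1⊕1⊕1⊕0⊕0⊕1⊕1⊕1⊕1⊕1⊕0⊕0⊕0⊕0⊕0⊕0 = 0
s2 (pos 2,3,6,7,10,11,14,15,18,19,22,23,26,27,30,31): 1⊕1⊕1⊕0⊕0⊕1⊕1⊕1⊕0⊕1⊕1⊕0⊕0⊕0⊕1⊕0 = 1
s4 (pos 4,5,6,7,12,13,14,15,20,21,22,23,28,29,30,31): 1⊕1⊕1⊕0⊕0⊕1⊕1⊕1⊕0⊕0⊕1⊕0⊕1⊕0⊕1⊕0 = 1
s8 (pos 8,9,10,11,12,13,14,15,24,25,26,27,28,29,30,31): 0⊕0⊕0⊕1⊕0⊕1⊕1⊕1⊕0⊕0⊕0⊕0⊕1⊕0⊕1⊕0 = 0
s16 (pos 16,17,18,19,20,21,22,23,24,25,26,27,28,29,30,31): 1⊕1⊕0⊕1⊕0⊕0⊕1⊕0⊕0⊕0⊕0⊕0⊕1⊕0⊕1⊕0 = 0
Syndrome s16…s1 = 00110 → error at position 6.
Flip position 6: 1111110000101111101001000001010 → 1111100000101111101001000001010
Read data bits from positions 3,5,6,7,9,10,11,12,13,14,15,17,18,19,20,21,22,23,24,25,26,27,28,29,30,31: 11000010111101001000001010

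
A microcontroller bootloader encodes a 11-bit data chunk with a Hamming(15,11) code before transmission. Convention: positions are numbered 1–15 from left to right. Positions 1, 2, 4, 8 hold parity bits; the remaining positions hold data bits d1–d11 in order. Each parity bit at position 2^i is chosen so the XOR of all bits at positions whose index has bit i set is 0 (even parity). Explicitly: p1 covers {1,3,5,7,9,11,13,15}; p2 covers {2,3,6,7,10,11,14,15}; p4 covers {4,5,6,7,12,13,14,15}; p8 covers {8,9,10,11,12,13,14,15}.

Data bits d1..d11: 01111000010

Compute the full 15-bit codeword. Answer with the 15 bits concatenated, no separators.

Place data at non-parity positions: p1 p2 0 p4 1 1 1 p8 1 0 0 0 0 1 0
p1 (pos 1,3,5,7,9,11,13,15): XOR of data positions = 0⊕1⊕1⊕1⊕0⊕0⊕0 = 1
p2 (pos 2,3,6,7,10,11,14,15): XOR of data positions = 0⊕1⊕1⊕0⊕0⊕1⊕0 = 1
p4 (pos 4,5,6,7,12,13,14,15): XOR of data positions = 1⊕1⊕1⊕0⊕0⊕1⊕0 = 0
p8 (pos 8,9,10,11,12,13,14,15): XOR of data positions = 1⊕0⊕0⊕0⊕0⊕1⊕0 = 0
Codeword: 110011101000010

110011101000010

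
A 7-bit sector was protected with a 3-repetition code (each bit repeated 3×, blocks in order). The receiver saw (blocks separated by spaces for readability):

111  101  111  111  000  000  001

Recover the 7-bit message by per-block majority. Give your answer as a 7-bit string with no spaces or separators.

Block 1 (111): 3 ones → 1
Block 2 (101): 2 ones → 1
Block 3 (111): 3 ones → 1
Block 4 (111): 3 ones → 1
Block 5 (000): 0 ones → 0
Block 6 (000): 0 ones → 0
Block 7 (001): 1 one → 0

1111000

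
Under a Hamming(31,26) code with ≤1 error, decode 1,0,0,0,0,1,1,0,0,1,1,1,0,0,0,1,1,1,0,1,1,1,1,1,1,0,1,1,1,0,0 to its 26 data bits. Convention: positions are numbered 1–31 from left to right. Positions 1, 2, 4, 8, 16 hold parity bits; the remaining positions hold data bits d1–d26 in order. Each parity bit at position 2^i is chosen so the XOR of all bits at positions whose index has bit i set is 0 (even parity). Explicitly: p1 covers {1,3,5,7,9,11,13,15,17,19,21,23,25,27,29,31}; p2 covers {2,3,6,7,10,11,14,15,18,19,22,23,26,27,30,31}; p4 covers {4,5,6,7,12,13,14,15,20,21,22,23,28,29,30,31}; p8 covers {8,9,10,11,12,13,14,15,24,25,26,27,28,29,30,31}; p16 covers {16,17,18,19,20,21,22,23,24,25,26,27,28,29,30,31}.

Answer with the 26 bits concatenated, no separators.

s1 (pos 1,3,5,7,9,11,13,15,17,19,21,23,25,27,29,31): 1⊕0⊕0⊕1⊕0⊕1⊕0⊕0⊕1⊕0⊕1⊕1⊕1⊕1⊕1⊕0 = 1
s2 (pos 2,3,6,7,10,11,14,15,18,19,22,23,26,27,30,31): 0⊕0⊕1⊕1⊕1⊕1⊕0⊕0⊕1⊕0⊕1⊕1⊕0⊕1⊕0⊕0 = 0
s4 (pos 4,5,6,7,12,13,14,15,20,21,22,23,28,29,30,31): 0⊕0⊕1⊕1⊕1⊕0⊕0⊕0⊕1⊕1⊕1⊕1⊕1⊕1⊕0⊕0 = 1
s8 (pos 8,9,10,11,12,13,14,15,24,25,26,27,28,29,30,31): 0⊕0⊕1⊕1⊕1⊕0⊕0⊕0⊕1⊕1⊕0⊕1⊕1⊕1⊕0⊕0 = 0
s16 (pos 16,17,18,19,20,21,22,23,24,25,26,27,28,29,30,31): 1⊕1⊕1⊕0⊕1⊕1⊕1⊕1⊕1⊕1⊕0⊕1⊕1⊕1⊕0⊕0 = 0
Syndrome s16…s1 = 00101 → error at position 5.
Flip position 5: 1000011001110001110111111011100 → 1000111001110001110111111011100
Read data bits from positions 3,5,6,7,9,10,11,12,13,14,15,17,18,19,20,21,22,23,24,25,26,27,28,29,30,31: 01110111000110111111011100

01110111000110111111011100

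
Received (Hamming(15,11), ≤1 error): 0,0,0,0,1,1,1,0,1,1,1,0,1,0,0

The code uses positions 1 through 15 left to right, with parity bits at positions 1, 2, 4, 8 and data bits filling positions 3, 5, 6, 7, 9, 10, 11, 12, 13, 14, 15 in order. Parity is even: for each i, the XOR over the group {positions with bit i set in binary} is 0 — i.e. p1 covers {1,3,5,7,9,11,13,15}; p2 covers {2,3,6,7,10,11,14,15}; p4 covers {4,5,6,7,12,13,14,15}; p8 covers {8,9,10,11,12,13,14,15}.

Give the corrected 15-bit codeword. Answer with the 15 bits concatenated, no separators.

s1 (pos 1,3,5,7,9,11,13,15): 0⊕0⊕1⊕1⊕1⊕1⊕1⊕0 = 1
s2 (pos 2,3,6,7,10,11,14,15): 0⊕0⊕1⊕1⊕1⊕1⊕0⊕0 = 0
s4 (pos 4,5,6,7,12,13,14,15): 0⊕1⊕1⊕1⊕0⊕1⊕0⊕0 = 0
s8 (pos 8,9,10,11,12,13,14,15): 0⊕1⊕1⊕1⊕0⊕1⊕0⊕0 = 0
Syndrome s8…s1 = 0001 → error at position 1.
Flip position 1: 000011101110100 → 100011101110100

100011101110100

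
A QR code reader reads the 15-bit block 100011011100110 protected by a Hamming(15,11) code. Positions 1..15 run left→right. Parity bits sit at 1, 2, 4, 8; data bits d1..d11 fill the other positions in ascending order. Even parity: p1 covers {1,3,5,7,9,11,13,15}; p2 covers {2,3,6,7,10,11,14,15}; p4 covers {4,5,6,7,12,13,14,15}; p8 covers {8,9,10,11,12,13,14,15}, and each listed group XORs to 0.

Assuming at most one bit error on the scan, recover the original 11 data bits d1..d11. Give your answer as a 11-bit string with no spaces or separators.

01101000110

s1 (pos 1,3,5,7,9,11,13,15): 1⊕0⊕1⊕0⊕1⊕0⊕1⊕0 = 0
s2 (pos 2,3,6,7,10,11,14,15): 0⊕0⊕1⊕0⊕1⊕0⊕1⊕0 = 1
s4 (pos 4,5,6,7,12,13,14,15): 0⊕1⊕1⊕0⊕0⊕1⊕1⊕0 = 0
s8 (pos 8,9,10,11,12,13,14,15): 1⊕1⊕1⊕0⊕0⊕1⊕1⊕0 = 1
Syndrome s8…s1 = 1010 → error at position 10.
Flip position 10: 100011011100110 → 100011011000110
Read data bits from positions 3,5,6,7,9,10,11,12,13,14,15: 01101000110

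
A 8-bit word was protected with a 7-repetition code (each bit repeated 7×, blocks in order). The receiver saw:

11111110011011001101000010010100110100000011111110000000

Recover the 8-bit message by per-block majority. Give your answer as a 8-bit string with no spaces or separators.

11000010

Block 1 (1111111): 7 ones → 1
Block 2 (0011011): 4 ones → 1
Block 3 (0011010): 3 ones → 0
Block 4 (0001001): 2 ones → 0
Block 5 (0100110): 3 ones → 0
Block 6 (1000000): 1 one → 0
Block 7 (1111111): 7 ones → 1
Block 8 (0000000): 0 ones → 0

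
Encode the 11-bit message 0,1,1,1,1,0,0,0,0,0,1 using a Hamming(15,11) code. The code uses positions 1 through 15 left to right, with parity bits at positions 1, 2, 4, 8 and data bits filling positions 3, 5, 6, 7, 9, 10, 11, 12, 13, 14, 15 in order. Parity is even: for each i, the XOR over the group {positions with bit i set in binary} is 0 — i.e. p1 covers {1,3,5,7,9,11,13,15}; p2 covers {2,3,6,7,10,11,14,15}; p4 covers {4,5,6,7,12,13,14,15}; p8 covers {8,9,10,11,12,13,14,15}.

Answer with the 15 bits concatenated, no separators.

010011101000001

Place data at non-parity positions: p1 p2 0 p4 1 1 1 p8 1 0 0 0 0 0 1
p1 (pos 1,3,5,7,9,11,13,15): XOR of data positions = 0⊕1⊕1⊕1⊕0⊕0⊕1 = 0
p2 (pos 2,3,6,7,10,11,14,15): XOR of data positions = 0⊕1⊕1⊕0⊕0⊕0⊕1 = 1
p4 (pos 4,5,6,7,12,13,14,15): XOR of data positions = 1⊕1⊕1⊕0⊕0⊕0⊕1 = 0
p8 (pos 8,9,10,11,12,13,14,15): XOR of data positions = 1⊕0⊕0⊕0⊕0⊕0⊕1 = 0
Codeword: 010011101000001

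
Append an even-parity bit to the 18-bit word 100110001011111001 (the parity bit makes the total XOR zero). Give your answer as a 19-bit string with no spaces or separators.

1001100010111110010

XOR of the 18 data bits: 1⊕0⊕0⊕1⊕1⊕0⊕0⊕0⊕1⊕0⊕1⊕1⊕1⊕1⊕1⊕0⊕0⊕1 = 0
Parity bit = 0 (so all 19 bits XOR to 0).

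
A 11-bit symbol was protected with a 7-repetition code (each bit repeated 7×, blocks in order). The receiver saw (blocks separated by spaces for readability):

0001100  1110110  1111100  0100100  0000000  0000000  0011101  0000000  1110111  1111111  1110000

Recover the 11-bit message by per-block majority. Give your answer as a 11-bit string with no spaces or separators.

Block 1 (0001100): 2 ones → 0
Block 2 (1110110): 5 ones → 1
Block 3 (1111100): 5 ones → 1
Block 4 (0100100): 2 ones → 0
Block 5 (0000000): 0 ones → 0
Block 6 (0000000): 0 ones → 0
Block 7 (0011101): 4 ones → 1
Block 8 (0000000): 0 ones → 0
Block 9 (1110111): 6 ones → 1
Block 10 (1111111): 7 ones → 1
Block 11 (1110000): 3 ones → 0

01100010110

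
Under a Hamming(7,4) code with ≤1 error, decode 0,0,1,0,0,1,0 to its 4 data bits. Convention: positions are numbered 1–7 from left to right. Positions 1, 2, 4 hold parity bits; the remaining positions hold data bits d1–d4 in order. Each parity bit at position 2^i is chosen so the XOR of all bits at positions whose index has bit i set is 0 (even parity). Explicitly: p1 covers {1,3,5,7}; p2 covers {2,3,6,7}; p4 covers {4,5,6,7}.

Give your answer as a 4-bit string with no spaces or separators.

1110

s1 (pos 1,3,5,7): 0⊕1⊕0⊕0 = 1
s2 (pos 2,3,6,7): 0⊕1⊕1⊕0 = 0
s4 (pos 4,5,6,7): 0⊕0⊕1⊕0 = 1
Syndrome s4…s1 = 101 → error at position 5.
Flip position 5: 0010010 → 0010110
Read data bits from positions 3,5,6,7: 1110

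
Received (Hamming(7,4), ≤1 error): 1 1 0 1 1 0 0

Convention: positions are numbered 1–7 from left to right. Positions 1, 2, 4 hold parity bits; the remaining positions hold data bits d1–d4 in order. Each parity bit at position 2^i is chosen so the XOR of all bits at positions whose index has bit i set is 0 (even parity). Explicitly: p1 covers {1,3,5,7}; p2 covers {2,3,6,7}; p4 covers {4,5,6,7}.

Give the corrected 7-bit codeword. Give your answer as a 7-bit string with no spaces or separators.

s1 (pos 1,3,5,7): 1⊕0⊕1⊕0 = 0
s2 (pos 2,3,6,7): 1⊕0⊕0⊕0 = 1
s4 (pos 4,5,6,7): 1⊕1⊕0⊕0 = 0
Syndrome s4…s1 = 010 → error at position 2.
Flip position 2: 1101100 → 1001100

1001100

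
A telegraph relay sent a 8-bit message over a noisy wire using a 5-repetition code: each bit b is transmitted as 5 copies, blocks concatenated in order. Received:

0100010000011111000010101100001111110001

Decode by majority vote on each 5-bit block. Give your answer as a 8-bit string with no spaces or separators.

Block 1 (01000): 1 one → 0
Block 2 (10000): 1 one → 0
Block 3 (01111): 4 ones → 1
Block 4 (10000): 1 one → 0
Block 5 (10101): 3 ones → 1
Block 6 (10000): 1 one → 0
Block 7 (11111): 5 ones → 1
Block 8 (10001): 2 ones → 0

00101010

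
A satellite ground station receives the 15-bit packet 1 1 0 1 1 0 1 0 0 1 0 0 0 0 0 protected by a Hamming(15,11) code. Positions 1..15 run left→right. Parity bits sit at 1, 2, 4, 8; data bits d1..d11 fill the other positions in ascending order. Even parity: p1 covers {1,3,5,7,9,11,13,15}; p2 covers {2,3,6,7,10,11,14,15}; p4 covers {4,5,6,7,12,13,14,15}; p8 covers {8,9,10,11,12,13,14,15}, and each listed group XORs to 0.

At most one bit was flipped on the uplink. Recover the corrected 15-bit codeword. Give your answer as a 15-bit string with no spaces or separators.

s1 (pos 1,3,5,7,9,11,13,15): 1⊕0⊕1⊕1⊕0⊕0⊕0⊕0 = 1
s2 (pos 2,3,6,7,10,11,14,15): 1⊕0⊕0⊕1⊕1⊕0⊕0⊕0 = 1
s4 (pos 4,5,6,7,12,13,14,15): 1⊕1⊕0⊕1⊕0⊕0⊕0⊕0 = 1
s8 (pos 8,9,10,11,12,13,14,15): 0⊕0⊕1⊕0⊕0⊕0⊕0⊕0 = 1
Syndrome s8…s1 = 1111 → error at position 15.
Flip position 15: 110110100100000 → 110110100100001

110110100100001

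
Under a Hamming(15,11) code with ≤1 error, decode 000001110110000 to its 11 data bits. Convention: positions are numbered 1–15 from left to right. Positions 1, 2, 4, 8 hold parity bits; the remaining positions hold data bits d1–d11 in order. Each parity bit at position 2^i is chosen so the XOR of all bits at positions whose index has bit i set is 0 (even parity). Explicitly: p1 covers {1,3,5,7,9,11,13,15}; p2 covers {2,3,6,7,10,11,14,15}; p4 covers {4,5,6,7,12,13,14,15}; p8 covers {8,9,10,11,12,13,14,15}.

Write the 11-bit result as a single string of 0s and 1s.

00110110000

s1 (pos 1,3,5,7,9,11,13,15): 0⊕0⊕0⊕1⊕0⊕1⊕0⊕0 = 0
s2 (pos 2,3,6,7,10,11,14,15): 0⊕0⊕1⊕1⊕1⊕1⊕0⊕0 = 0
s4 (pos 4,5,6,7,12,13,14,15): 0⊕0⊕1⊕1⊕0⊕0⊕0⊕0 = 0
s8 (pos 8,9,10,11,12,13,14,15): 1⊕0⊕1⊕1⊕0⊕0⊕0⊕0 = 1
Syndrome s8…s1 = 1000 → error at position 8.
Flip position 8: 000001110110000 → 000001100110000
Read data bits from positions 3,5,6,7,9,10,11,12,13,14,15: 00110110000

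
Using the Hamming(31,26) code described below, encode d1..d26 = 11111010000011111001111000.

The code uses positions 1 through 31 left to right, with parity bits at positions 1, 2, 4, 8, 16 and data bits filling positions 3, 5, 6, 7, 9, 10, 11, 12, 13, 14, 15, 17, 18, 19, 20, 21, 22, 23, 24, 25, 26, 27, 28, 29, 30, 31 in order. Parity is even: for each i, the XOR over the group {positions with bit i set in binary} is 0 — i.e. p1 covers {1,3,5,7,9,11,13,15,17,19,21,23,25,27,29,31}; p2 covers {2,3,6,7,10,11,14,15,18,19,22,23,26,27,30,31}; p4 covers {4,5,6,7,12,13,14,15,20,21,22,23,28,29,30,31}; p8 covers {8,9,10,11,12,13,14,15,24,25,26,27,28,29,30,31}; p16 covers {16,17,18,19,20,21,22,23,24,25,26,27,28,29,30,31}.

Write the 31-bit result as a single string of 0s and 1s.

Place data at non-parity positions: p1 p2 1 p4 1 1 1 p8 1 0 1 0 0 0 0 p16 0 1 1 1 1 1 0 0 1 1 1 1 0 0 0
p1 (pos 1,3,5,7,9,11,13,15,17,19,21,23,25,27,29,31): XOR of data positions = 1⊕1⊕1⊕1⊕1⊕0⊕0⊕0⊕1⊕1⊕0⊕1⊕1⊕0⊕0 = 1
p2 (pos 2,3,6,7,10,11,14,15,18,19,22,23,26,27,30,31): XOR of data positions = 1⊕1⊕1⊕0⊕1⊕0⊕0⊕1⊕1⊕1⊕0⊕1⊕1⊕0⊕0 = 1
p4 (pos 4,5,6,7,12,13,14,15,20,21,22,23,28,29,30,31): XOR of data positions = 1⊕1⊕1⊕0⊕0⊕0⊕0⊕1⊕1⊕1⊕0⊕1⊕0⊕0⊕0 = 1
p8 (pos 8,9,10,11,12,13,14,15,24,25,26,27,28,29,30,31): XOR of data positions = 1⊕0⊕1⊕0⊕0⊕0⊕0⊕0⊕1⊕1⊕1⊕1⊕0⊕0⊕0 = 0
p16 (pos 16,17,18,19,20,21,22,23,24,25,26,27,28,29,30,31): XOR of data positions = 0⊕1⊕1⊕1⊕1⊕1⊕0⊕0⊕1⊕1⊕1⊕1⊕0⊕0⊕0 = 1
Codeword: 1111111010100001011111001111000

1111111010100001011111001111000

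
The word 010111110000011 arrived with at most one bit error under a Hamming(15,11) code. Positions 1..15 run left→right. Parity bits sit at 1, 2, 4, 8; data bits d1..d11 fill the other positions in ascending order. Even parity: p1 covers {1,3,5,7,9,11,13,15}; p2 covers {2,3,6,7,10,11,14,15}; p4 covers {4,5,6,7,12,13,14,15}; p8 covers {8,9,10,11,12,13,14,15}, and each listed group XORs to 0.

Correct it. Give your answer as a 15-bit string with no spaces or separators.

s1 (pos 1,3,5,7,9,11,13,15): 0⊕0⊕1⊕1⊕0⊕0⊕0⊕1 = 1
s2 (pos 2,3,6,7,10,11,14,15): 1⊕0⊕1⊕1⊕0⊕0⊕1⊕1 = 1
s4 (pos 4,5,6,7,12,13,14,15): 1⊕1⊕1⊕1⊕0⊕0⊕1⊕1 = 0
s8 (pos 8,9,10,11,12,13,14,15): 1⊕0⊕0⊕0⊕0⊕0⊕1⊕1 = 1
Syndrome s8…s1 = 1011 → error at position 11.
Flip position 11: 010111110000011 → 010111110010011

010111110010011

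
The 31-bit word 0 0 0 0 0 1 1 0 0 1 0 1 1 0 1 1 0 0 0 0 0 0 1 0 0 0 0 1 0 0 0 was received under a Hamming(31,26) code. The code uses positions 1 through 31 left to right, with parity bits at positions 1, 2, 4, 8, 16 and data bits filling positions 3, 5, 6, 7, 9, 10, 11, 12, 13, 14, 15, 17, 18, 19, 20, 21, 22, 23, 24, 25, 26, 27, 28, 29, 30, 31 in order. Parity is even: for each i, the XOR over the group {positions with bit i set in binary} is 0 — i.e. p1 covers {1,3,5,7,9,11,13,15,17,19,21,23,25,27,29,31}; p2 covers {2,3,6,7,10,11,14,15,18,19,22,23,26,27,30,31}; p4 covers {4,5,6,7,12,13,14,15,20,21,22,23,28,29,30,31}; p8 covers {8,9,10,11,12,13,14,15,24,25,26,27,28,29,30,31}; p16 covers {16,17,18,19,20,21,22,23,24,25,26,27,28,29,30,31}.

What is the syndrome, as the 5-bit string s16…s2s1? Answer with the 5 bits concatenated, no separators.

11110

s1 (pos 1,3,5,7,9,11,13,15,17,19,21,23,25,27,29,31): 0⊕0⊕0⊕1⊕0⊕0⊕1⊕1⊕0⊕0⊕0⊕1⊕0⊕0⊕0⊕0 = 0
s2 (pos 2,3,6,7,10,11,14,15,18,19,22,23,26,27,30,31): 0⊕0⊕1⊕1⊕1⊕0⊕0⊕1⊕0⊕0⊕0⊕1⊕0⊕0⊕0⊕0 = 1
s4 (pos 4,5,6,7,12,13,14,15,20,21,22,23,28,29,30,31): 0⊕0⊕1⊕1⊕1⊕1⊕0⊕1⊕0⊕0⊕0⊕1⊕1⊕0⊕0⊕0 = 1
s8 (pos 8,9,10,11,12,13,14,15,24,25,26,27,28,29,30,31): 0⊕0⊕1⊕0⊕1⊕1⊕0⊕1⊕0⊕0⊕0⊕0⊕1⊕0⊕0⊕0 = 1
s16 (pos 16,17,18,19,20,21,22,23,24,25,26,27,28,29,30,31): 1⊕0⊕0⊕0⊕0⊕0⊕0⊕1⊕0⊕0⊕0⊕0⊕1⊕0⊕0⊕0 = 1
Syndrome s16…s1 = 11110 → error at position 30.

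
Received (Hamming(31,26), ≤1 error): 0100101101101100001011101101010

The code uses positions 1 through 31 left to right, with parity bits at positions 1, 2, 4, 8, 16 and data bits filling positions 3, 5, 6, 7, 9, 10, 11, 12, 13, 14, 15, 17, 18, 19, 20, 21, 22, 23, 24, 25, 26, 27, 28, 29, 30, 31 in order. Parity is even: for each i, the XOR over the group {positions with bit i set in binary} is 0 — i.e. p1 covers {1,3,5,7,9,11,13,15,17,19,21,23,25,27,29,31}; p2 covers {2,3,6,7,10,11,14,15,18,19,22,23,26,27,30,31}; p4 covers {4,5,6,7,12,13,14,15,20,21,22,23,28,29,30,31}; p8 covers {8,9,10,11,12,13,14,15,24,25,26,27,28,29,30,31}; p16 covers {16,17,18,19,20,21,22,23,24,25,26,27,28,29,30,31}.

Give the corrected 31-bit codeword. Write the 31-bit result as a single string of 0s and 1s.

s1 (pos 1,3,5,7,9,11,13,15,17,19,21,23,25,27,29,31): 0⊕0⊕1⊕1⊕0⊕1⊕1⊕0⊕0⊕1⊕1⊕1⊕1⊕0⊕0⊕0 = 0
s2 (pos 2,3,6,7,10,11,14,15,18,19,22,23,26,27,30,31): 1⊕0⊕0⊕1⊕1⊕1⊕1⊕0⊕0⊕1⊕1⊕1⊕1⊕0⊕1⊕0 = 0
s4 (pos 4,5,6,7,12,13,14,15,20,21,22,23,28,29,30,31): 0⊕1⊕0⊕1⊕0⊕1⊕1⊕0⊕0⊕1⊕1⊕1⊕1⊕0⊕1⊕0 = 1
s8 (pos 8,9,10,11,12,13,14,15,24,25,26,27,28,29,30,31): 1⊕0⊕1⊕1⊕0⊕1⊕1⊕0⊕0⊕1⊕1⊕0⊕1⊕0⊕1⊕0 = 1
s16 (pos 16,17,18,19,20,21,22,23,24,25,26,27,28,29,30,31): 0⊕0⊕0⊕1⊕0⊕1⊕1⊕1⊕0⊕1⊕1⊕0⊕1⊕0⊕1⊕0 = 0
Syndrome s16…s1 = 01100 → error at position 12.
Flip position 12: 0100101101101100001011101101010 → 0100101101111100001011101101010

0100101101111100001011101101010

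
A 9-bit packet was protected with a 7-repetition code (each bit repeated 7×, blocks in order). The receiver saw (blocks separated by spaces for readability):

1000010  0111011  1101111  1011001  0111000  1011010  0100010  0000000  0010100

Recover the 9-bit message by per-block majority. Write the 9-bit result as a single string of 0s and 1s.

011101000

Block 1 (1000010): 2 ones → 0
Block 2 (0111011): 5 ones → 1
Block 3 (1101111): 6 ones → 1
Block 4 (1011001): 4 ones → 1
Block 5 (0111000): 3 ones → 0
Block 6 (1011010): 4 ones → 1
Block 7 (0100010): 2 ones → 0
Block 8 (0000000): 0 ones → 0
Block 9 (0010100): 2 ones → 0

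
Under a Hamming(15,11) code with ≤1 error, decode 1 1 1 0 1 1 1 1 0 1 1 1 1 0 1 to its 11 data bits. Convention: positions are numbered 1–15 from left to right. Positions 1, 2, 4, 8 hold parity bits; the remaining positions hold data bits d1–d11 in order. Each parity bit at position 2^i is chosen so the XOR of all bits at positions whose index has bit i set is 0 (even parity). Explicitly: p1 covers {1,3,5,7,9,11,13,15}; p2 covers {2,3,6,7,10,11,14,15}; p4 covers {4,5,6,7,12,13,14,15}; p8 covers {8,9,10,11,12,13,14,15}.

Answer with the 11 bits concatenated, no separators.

01110111101

s1 (pos 1,3,5,7,9,11,13,15): 1⊕1⊕1⊕1⊕0⊕1⊕1⊕1 = 1
s2 (pos 2,3,6,7,10,11,14,15): 1⊕1⊕1⊕1⊕1⊕1⊕0⊕1 = 1
s4 (pos 4,5,6,7,12,13,14,15): 0⊕1⊕1⊕1⊕1⊕1⊕0⊕1 = 0
s8 (pos 8,9,10,11,12,13,14,15): 1⊕0⊕1⊕1⊕1⊕1⊕0⊕1 = 0
Syndrome s8…s1 = 0011 → error at position 3.
Flip position 3: 111011110111101 → 110011110111101
Read data bits from positions 3,5,6,7,9,10,11,12,13,14,15: 01110111101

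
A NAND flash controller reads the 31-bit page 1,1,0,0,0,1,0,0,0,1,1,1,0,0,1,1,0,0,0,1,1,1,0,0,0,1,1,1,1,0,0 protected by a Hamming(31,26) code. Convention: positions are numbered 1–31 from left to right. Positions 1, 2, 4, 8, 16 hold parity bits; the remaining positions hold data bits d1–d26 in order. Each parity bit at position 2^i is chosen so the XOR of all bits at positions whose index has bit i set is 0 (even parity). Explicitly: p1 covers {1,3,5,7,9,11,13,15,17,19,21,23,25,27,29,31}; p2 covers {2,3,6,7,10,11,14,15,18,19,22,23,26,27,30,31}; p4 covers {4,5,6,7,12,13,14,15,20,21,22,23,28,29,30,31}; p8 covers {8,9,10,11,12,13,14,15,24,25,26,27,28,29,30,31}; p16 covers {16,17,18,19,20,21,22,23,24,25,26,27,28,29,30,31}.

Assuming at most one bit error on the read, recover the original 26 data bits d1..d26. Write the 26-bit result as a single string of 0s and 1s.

s1 (pos 1,3,5,7,9,11,13,15,17,19,21,23,25,27,29,31): 1⊕0⊕0⊕0⊕0⊕1⊕0⊕1⊕0⊕0⊕1⊕0⊕0⊕1⊕1⊕0 = 0
s2 (pos 2,3,6,7,10,11,14,15,18,19,22,23,26,27,30,31): 1⊕0⊕1⊕0⊕1⊕1⊕0⊕1⊕0⊕0⊕1⊕0⊕1⊕1⊕0⊕0 = 0
s4 (pos 4,5,6,7,12,13,14,15,20,21,22,23,28,29,30,31): 0⊕0⊕1⊕0⊕1⊕0⊕0⊕1⊕1⊕1⊕1⊕0⊕1⊕1⊕0⊕0 = 0
s8 (pos 8,9,10,11,12,13,14,15,24,25,26,27,28,29,30,31): 0⊕0⊕1⊕1⊕1⊕0⊕0⊕1⊕0⊕0⊕1⊕1⊕1⊕1⊕0⊕0 = 0
s16 (pos 16,17,18,19,20,21,22,23,24,25,26,27,28,29,30,31): 1⊕0⊕0⊕0⊕1⊕1⊕1⊕0⊕0⊕0⊕1⊕1⊕1⊕1⊕0⊕0 = 0
Syndrome s16…s1 = 00000 → no error.
Read data bits from positions 3,5,6,7,9,10,11,12,13,14,15,17,18,19,20,21,22,23,24,25,26,27,28,29,30,31: 00100111001000111000111100

00100111001000111000111100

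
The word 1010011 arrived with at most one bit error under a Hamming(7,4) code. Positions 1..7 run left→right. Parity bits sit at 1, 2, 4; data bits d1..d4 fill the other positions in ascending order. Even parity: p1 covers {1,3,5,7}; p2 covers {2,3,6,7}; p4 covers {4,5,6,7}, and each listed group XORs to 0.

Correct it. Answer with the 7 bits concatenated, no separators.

s1 (pos 1,3,5,7): 1⊕1⊕0⊕1 = 1
s2 (pos 2,3,6,7): 0⊕1⊕1⊕1 = 1
s4 (pos 4,5,6,7): 0⊕0⊕1⊕1 = 0
Syndrome s4…s1 = 011 → error at position 3.
Flip position 3: 1010011 → 1000011

1000011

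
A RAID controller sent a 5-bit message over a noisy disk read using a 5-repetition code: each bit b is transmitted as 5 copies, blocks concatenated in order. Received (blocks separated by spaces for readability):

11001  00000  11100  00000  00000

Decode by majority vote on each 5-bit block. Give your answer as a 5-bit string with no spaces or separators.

10100

Block 1 (11001): 3 ones → 1
Block 2 (00000): 0 ones → 0
Block 3 (11100): 3 ones → 1
Block 4 (00000): 0 ones → 0
Block 5 (00000): 0 ones → 0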